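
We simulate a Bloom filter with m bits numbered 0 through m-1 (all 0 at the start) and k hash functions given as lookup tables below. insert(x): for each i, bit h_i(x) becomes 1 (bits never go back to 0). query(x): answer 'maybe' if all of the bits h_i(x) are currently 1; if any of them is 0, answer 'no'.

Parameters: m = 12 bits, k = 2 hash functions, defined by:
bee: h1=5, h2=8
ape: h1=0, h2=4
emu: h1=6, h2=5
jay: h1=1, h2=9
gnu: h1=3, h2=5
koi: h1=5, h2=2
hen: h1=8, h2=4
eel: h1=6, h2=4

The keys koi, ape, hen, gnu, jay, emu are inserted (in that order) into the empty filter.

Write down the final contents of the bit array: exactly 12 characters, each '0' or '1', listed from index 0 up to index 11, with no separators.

Answer: 111111101100

Derivation:
Start: bits=000000000000
After insert 'koi': sets bits 2 5 -> bits=001001000000
After insert 'ape': sets bits 0 4 -> bits=101011000000
After insert 'hen': sets bits 4 8 -> bits=101011001000
After insert 'gnu': sets bits 3 5 -> bits=101111001000
After insert 'jay': sets bits 1 9 -> bits=111111001100
After insert 'emu': sets bits 5 6 -> bits=111111101100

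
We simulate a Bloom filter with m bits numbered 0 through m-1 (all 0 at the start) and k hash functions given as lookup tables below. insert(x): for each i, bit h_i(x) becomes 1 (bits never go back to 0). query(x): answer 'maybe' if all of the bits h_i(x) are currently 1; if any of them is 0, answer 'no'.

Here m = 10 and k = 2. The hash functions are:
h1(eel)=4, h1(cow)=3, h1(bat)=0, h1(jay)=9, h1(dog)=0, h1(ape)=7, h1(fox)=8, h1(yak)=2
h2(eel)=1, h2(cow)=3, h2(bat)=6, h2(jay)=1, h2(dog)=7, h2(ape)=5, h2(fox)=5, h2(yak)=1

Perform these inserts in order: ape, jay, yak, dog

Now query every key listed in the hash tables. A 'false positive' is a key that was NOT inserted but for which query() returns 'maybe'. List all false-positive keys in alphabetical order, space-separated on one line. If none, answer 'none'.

Answer: none

Derivation:
Start: bits=0000000000
After insert 'ape': sets bits 5 7 -> bits=0000010100
After insert 'jay': sets bits 1 9 -> bits=0100010101
After insert 'yak': sets bits 1 2 -> bits=0110010101
After insert 'dog': sets bits 0 7 -> bits=1110010101
Not inserted: bat cow eel fox — query each against bits=1110010101:
query bat: checks bit0=1, bit6=0 (has a 0) -> no => not a false positive
query cow: checks bit3=0 (has a 0) -> no => not a false positive
query eel: checks bit1=1, bit4=0 (has a 0) -> no => not a false positive
query fox: checks bit5=1, bit8=0 (has a 0) -> no => not a false positive
False positives (alphabetical): none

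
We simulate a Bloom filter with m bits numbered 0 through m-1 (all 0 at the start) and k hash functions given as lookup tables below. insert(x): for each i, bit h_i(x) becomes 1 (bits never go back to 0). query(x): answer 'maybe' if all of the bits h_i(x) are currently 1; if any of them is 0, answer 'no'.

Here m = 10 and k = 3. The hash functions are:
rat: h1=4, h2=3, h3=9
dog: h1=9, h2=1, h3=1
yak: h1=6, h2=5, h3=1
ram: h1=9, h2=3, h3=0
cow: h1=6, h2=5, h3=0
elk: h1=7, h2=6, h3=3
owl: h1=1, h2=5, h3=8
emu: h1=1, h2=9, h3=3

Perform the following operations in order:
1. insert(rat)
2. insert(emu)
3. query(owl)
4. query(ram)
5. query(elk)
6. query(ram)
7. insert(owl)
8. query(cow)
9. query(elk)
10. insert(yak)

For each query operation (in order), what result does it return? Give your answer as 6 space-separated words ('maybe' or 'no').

Start: bits=0000000000
Op 1: insert rat -> sets bits 3 4 9 -> bits=0001100001
Op 2: insert emu -> sets bits 1 3 9 -> bits=0101100001
Op 3: query owl -> checks bit1=1, bit5=0, bit8=0 (has a 0) -> no
Op 4: query ram -> checks bit0=0, bit3=1, bit9=1 (has a 0) -> no
Op 5: query elk -> checks bit3=1, bit6=0, bit7=0 (has a 0) -> no
Op 6: query ram -> checks bit0=0, bit3=1, bit9=1 (has a 0) -> no
Op 7: insert owl -> sets bits 1 5 8 -> bits=0101110011
Op 8: query cow -> checks bit0=0, bit5=1, bit6=0 (has a 0) -> no
Op 9: query elk -> checks bit3=1, bit6=0, bit7=0 (has a 0) -> no
Op 10: insert yak -> sets bits 1 5 6 -> bits=0101111011
Query results in order: no no no no no no

Answer: no no no no no no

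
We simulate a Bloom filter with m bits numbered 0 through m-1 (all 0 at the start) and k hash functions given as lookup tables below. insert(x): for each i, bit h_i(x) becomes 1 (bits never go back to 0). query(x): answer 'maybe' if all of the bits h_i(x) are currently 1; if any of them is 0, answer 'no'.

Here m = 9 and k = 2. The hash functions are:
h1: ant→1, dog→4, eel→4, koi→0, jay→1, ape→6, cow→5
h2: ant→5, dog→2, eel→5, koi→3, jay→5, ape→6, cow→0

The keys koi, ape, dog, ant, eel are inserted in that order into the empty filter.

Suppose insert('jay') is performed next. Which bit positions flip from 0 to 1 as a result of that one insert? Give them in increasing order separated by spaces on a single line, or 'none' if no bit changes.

Start: bits=000000000
After insert 'koi': sets bits 0 3 -> bits=100100000
After insert 'ape': sets bits 6 -> bits=100100100
After insert 'dog': sets bits 2 4 -> bits=101110100
After insert 'ant': sets bits 1 5 -> bits=111111100
After insert 'eel': sets bits 4 5 -> bits=111111100
insert 'jay' would touch bits 1 5; currently bit1=1, bit5=1
Bits that are 0 among those (would change 0->1): none

Answer: none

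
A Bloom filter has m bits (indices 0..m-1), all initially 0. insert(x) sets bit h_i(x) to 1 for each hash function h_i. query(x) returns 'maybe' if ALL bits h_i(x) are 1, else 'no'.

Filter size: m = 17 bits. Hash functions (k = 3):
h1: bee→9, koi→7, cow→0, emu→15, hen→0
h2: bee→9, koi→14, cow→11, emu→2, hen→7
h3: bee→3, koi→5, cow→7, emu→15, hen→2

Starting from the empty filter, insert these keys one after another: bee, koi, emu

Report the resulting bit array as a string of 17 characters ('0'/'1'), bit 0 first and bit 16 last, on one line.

Answer: 00110101010000110

Derivation:
Start: bits=00000000000000000
After insert 'bee': sets bits 3 9 -> bits=00010000010000000
After insert 'koi': sets bits 5 7 14 -> bits=00010101010000100
After insert 'emu': sets bits 2 15 -> bits=00110101010000110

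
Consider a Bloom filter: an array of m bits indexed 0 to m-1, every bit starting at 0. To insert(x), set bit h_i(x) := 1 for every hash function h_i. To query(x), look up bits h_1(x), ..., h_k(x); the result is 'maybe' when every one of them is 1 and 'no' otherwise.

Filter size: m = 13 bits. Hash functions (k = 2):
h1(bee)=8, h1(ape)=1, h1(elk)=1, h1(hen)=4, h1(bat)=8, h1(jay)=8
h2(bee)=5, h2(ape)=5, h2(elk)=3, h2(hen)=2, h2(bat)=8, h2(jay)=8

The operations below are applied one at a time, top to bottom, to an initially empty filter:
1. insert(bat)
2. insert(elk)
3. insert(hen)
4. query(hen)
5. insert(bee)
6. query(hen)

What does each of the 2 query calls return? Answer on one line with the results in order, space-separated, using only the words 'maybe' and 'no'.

Answer: maybe maybe

Derivation:
Start: bits=0000000000000
Op 1: insert bat -> sets bits 8 -> bits=0000000010000
Op 2: insert elk -> sets bits 1 3 -> bits=0101000010000
Op 3: insert hen -> sets bits 2 4 -> bits=0111100010000
Op 4: query hen -> checks bit2=1, bit4=1 (all 1) -> maybe
Op 5: insert bee -> sets bits 5 8 -> bits=0111110010000
Op 6: query hen -> checks bit2=1, bit4=1 (all 1) -> maybe
Query results in order: maybe maybe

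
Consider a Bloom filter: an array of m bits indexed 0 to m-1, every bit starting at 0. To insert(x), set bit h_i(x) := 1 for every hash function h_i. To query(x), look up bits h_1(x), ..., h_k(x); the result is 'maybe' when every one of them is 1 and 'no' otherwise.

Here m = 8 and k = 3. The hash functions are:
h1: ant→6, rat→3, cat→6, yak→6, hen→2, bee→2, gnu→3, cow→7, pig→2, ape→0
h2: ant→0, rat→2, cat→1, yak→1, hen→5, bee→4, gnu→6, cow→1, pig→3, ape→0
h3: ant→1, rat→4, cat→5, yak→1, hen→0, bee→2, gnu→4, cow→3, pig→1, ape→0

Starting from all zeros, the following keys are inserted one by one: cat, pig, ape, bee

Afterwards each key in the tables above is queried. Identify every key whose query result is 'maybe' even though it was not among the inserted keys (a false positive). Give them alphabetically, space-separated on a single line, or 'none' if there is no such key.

Answer: ant gnu hen rat yak

Derivation:
Start: bits=00000000
After insert 'cat': sets bits 1 5 6 -> bits=01000110
After insert 'pig': sets bits 1 2 3 -> bits=01110110
After insert 'ape': sets bits 0 -> bits=11110110
After insert 'bee': sets bits 2 4 -> bits=11111110
Not inserted: ant cow gnu hen rat yak — query each against bits=11111110:
query ant: checks bit0=1, bit1=1, bit6=1 (all 1) -> maybe => FALSE POSITIVE
query cow: checks bit1=1, bit3=1, bit7=0 (has a 0) -> no => not a false positive
query gnu: checks bit3=1, bit4=1, bit6=1 (all 1) -> maybe => FALSE POSITIVE
query hen: checks bit0=1, bit2=1, bit5=1 (all 1) -> maybe => FALSE POSITIVE
query rat: checks bit2=1, bit3=1, bit4=1 (all 1) -> maybe => FALSE POSITIVE
query yak: checks bit1=1, bit6=1 (all 1) -> maybe => FALSE POSITIVE
False positives (alphabetical): ant gnu hen rat yak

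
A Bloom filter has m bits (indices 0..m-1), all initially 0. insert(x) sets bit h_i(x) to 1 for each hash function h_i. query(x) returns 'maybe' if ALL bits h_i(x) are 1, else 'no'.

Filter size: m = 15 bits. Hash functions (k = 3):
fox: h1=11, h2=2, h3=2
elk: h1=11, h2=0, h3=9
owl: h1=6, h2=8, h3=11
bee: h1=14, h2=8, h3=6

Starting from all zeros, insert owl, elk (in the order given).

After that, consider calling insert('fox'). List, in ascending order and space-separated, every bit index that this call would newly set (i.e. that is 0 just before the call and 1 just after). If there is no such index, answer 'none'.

Start: bits=000000000000000
After insert 'owl': sets bits 6 8 11 -> bits=000000101001000
After insert 'elk': sets bits 0 9 11 -> bits=100000101101000
insert 'fox' would touch bits 2 11; currently bit2=0, bit11=1
Bits that are 0 among those (would change 0->1): 2

Answer: 2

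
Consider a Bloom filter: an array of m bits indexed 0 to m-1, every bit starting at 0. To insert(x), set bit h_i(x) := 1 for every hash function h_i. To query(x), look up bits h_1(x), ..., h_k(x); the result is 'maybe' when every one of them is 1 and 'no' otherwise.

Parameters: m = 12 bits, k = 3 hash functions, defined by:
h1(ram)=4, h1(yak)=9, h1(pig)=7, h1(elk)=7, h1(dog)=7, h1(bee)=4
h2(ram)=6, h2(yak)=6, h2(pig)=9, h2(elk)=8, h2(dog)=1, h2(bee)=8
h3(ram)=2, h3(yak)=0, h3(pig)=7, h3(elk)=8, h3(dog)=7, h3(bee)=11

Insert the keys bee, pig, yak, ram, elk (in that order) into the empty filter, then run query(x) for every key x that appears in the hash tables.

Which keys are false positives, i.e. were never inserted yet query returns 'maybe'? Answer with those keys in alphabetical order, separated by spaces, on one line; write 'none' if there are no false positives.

Start: bits=000000000000
After insert 'bee': sets bits 4 8 11 -> bits=000010001001
After insert 'pig': sets bits 7 9 -> bits=000010011101
After insert 'yak': sets bits 0 6 9 -> bits=100010111101
After insert 'ram': sets bits 2 4 6 -> bits=101010111101
After insert 'elk': sets bits 7 8 -> bits=101010111101
Not inserted: dog — query each against bits=101010111101:
query dog: checks bit1=0, bit7=1 (has a 0) -> no => not a false positive
False positives (alphabetical): none

Answer: none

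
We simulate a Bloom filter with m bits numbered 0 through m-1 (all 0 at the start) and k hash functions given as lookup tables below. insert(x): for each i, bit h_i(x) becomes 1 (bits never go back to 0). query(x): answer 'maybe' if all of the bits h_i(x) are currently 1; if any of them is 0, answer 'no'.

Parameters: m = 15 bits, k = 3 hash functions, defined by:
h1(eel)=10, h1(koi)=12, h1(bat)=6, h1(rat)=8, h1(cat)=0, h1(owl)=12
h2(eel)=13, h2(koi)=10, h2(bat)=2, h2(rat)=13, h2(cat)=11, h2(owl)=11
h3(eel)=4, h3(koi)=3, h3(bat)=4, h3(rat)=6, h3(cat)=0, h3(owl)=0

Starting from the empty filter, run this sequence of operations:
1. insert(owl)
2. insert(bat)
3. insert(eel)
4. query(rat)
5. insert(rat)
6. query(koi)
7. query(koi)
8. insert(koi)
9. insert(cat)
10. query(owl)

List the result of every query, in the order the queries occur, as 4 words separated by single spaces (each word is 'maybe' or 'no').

Start: bits=000000000000000
Op 1: insert owl -> sets bits 0 11 12 -> bits=100000000001100
Op 2: insert bat -> sets bits 2 4 6 -> bits=101010100001100
Op 3: insert eel -> sets bits 4 10 13 -> bits=101010100011110
Op 4: query rat -> checks bit6=1, bit8=0, bit13=1 (has a 0) -> no
Op 5: insert rat -> sets bits 6 8 13 -> bits=101010101011110
Op 6: query koi -> checks bit3=0, bit10=1, bit12=1 (has a 0) -> no
Op 7: query koi -> checks bit3=0, bit10=1, bit12=1 (has a 0) -> no
Op 8: insert koi -> sets bits 3 10 12 -> bits=101110101011110
Op 9: insert cat -> sets bits 0 11 -> bits=101110101011110
Op 10: query owl -> checks bit0=1, bit11=1, bit12=1 (all 1) -> maybe
Query results in order: no no no maybe

Answer: no no no maybe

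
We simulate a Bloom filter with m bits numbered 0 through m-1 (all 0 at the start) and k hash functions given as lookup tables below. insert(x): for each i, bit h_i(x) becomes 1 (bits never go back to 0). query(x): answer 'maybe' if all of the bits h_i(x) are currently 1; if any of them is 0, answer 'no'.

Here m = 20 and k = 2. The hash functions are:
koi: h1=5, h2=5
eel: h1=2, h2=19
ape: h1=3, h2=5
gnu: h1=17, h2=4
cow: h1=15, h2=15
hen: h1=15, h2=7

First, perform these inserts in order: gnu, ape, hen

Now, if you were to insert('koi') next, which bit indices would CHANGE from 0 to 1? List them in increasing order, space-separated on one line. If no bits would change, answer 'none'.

Answer: none

Derivation:
Start: bits=00000000000000000000
After insert 'gnu': sets bits 4 17 -> bits=00001000000000000100
After insert 'ape': sets bits 3 5 -> bits=00011100000000000100
After insert 'hen': sets bits 7 15 -> bits=00011101000000010100
insert 'koi' would touch bits 5; currently bit5=1
Bits that are 0 among those (would change 0->1): none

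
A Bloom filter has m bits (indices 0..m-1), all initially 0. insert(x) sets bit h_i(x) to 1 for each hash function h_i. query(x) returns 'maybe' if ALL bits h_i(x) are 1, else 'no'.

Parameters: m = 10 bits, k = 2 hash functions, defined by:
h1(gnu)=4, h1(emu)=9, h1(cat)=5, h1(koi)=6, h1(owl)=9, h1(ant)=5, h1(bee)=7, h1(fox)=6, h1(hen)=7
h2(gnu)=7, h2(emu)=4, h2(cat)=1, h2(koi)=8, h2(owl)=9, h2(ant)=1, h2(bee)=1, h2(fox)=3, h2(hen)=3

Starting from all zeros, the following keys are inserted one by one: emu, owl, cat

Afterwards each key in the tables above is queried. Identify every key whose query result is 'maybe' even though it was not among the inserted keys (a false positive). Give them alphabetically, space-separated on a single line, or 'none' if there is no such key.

Start: bits=0000000000
After insert 'emu': sets bits 4 9 -> bits=0000100001
After insert 'owl': sets bits 9 -> bits=0000100001
After insert 'cat': sets bits 1 5 -> bits=0100110001
Not inserted: ant bee fox gnu hen koi — query each against bits=0100110001:
query ant: checks bit1=1, bit5=1 (all 1) -> maybe => FALSE POSITIVE
query bee: checks bit1=1, bit7=0 (has a 0) -> no => not a false positive
query fox: checks bit3=0, bit6=0 (has a 0) -> no => not a false positive
query gnu: checks bit4=1, bit7=0 (has a 0) -> no => not a false positive
query hen: checks bit3=0, bit7=0 (has a 0) -> no => not a false positive
query koi: checks bit6=0, bit8=0 (has a 0) -> no => not a false positive
False positives (alphabetical): ant

Answer: ant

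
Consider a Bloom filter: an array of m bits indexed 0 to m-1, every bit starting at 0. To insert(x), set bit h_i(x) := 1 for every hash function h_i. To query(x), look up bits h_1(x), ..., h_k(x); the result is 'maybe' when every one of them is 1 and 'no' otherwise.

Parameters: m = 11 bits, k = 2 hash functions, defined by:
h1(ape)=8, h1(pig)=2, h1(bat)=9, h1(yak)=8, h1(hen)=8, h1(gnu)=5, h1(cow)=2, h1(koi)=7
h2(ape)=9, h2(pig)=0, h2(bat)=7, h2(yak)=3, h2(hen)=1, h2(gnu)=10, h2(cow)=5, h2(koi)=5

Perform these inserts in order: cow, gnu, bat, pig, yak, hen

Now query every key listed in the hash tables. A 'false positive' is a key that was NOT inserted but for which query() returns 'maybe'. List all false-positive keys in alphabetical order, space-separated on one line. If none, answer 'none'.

Answer: ape koi

Derivation:
Start: bits=00000000000
After insert 'cow': sets bits 2 5 -> bits=00100100000
After insert 'gnu': sets bits 5 10 -> bits=00100100001
After insert 'bat': sets bits 7 9 -> bits=00100101011
After insert 'pig': sets bits 0 2 -> bits=10100101011
After insert 'yak': sets bits 3 8 -> bits=10110101111
After insert 'hen': sets bits 1 8 -> bits=11110101111
Not inserted: ape koi — query each against bits=11110101111:
query ape: checks bit8=1, bit9=1 (all 1) -> maybe => FALSE POSITIVE
query koi: checks bit5=1, bit7=1 (all 1) -> maybe => FALSE POSITIVE
False positives (alphabetical): ape koi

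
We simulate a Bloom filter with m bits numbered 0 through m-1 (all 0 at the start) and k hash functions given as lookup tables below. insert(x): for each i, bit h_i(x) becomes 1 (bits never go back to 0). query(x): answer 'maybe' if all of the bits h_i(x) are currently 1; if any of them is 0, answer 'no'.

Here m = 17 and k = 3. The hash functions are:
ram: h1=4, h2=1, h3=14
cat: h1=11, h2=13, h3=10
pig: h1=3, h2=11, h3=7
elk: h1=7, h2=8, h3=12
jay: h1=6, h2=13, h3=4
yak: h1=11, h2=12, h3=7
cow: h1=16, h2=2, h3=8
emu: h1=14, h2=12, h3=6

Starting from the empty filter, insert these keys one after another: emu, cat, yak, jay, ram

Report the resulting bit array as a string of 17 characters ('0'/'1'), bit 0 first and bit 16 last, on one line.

Answer: 01001011001111100

Derivation:
Start: bits=00000000000000000
After insert 'emu': sets bits 6 12 14 -> bits=00000010000010100
After insert 'cat': sets bits 10 11 13 -> bits=00000010001111100
After insert 'yak': sets bits 7 11 12 -> bits=00000011001111100
After insert 'jay': sets bits 4 6 13 -> bits=00001011001111100
After insert 'ram': sets bits 1 4 14 -> bits=01001011001111100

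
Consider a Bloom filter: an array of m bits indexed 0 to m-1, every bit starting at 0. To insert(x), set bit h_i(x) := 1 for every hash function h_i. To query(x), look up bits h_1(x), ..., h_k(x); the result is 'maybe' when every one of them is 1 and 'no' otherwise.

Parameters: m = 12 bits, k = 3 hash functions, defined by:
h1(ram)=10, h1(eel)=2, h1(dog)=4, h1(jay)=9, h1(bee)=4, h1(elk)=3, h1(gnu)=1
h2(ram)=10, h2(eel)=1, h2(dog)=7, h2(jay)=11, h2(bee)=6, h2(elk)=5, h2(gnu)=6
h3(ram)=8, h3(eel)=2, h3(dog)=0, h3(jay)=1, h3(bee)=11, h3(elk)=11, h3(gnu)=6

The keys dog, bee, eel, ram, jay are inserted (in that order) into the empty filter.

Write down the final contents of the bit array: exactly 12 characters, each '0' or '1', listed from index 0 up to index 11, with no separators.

Start: bits=000000000000
After insert 'dog': sets bits 0 4 7 -> bits=100010010000
After insert 'bee': sets bits 4 6 11 -> bits=100010110001
After insert 'eel': sets bits 1 2 -> bits=111010110001
After insert 'ram': sets bits 8 10 -> bits=111010111011
After insert 'jay': sets bits 1 9 11 -> bits=111010111111

Answer: 111010111111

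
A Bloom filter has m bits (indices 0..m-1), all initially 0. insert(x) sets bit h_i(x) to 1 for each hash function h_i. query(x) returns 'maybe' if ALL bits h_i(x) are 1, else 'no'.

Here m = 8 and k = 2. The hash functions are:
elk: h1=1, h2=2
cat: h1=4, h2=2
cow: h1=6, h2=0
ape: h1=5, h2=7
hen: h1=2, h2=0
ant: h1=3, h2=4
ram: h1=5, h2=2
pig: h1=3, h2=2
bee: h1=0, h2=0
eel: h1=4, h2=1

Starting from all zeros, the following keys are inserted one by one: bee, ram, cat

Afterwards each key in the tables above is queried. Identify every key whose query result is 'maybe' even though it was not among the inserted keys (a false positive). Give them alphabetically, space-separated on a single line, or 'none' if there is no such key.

Answer: hen

Derivation:
Start: bits=00000000
After insert 'bee': sets bits 0 -> bits=10000000
After insert 'ram': sets bits 2 5 -> bits=10100100
After insert 'cat': sets bits 2 4 -> bits=10101100
Not inserted: ant ape cow eel elk hen pig — query each against bits=10101100:
query ant: checks bit3=0, bit4=1 (has a 0) -> no => not a false positive
query ape: checks bit5=1, bit7=0 (has a 0) -> no => not a false positive
query cow: checks bit0=1, bit6=0 (has a 0) -> no => not a false positive
query eel: checks bit1=0, bit4=1 (has a 0) -> no => not a false positive
query elk: checks bit1=0, bit2=1 (has a 0) -> no => not a false positive
query hen: checks bit0=1, bit2=1 (all 1) -> maybe => FALSE POSITIVE
query pig: checks bit2=1, bit3=0 (has a 0) -> no => not a false positive
False positives (alphabetical): hen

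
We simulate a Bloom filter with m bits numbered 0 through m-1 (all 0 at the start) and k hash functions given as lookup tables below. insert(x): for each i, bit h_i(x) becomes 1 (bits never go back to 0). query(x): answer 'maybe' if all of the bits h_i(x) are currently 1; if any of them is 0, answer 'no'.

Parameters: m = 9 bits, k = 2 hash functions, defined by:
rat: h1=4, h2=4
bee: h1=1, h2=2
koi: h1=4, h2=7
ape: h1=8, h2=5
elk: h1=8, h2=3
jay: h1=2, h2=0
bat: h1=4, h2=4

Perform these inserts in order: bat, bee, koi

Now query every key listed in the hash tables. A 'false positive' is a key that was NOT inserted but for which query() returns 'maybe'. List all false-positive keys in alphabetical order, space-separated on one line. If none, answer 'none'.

Answer: rat

Derivation:
Start: bits=000000000
After insert 'bat': sets bits 4 -> bits=000010000
After insert 'bee': sets bits 1 2 -> bits=011010000
After insert 'koi': sets bits 4 7 -> bits=011010010
Not inserted: ape elk jay rat — query each against bits=011010010:
query ape: checks bit5=0, bit8=0 (has a 0) -> no => not a false positive
query elk: checks bit3=0, bit8=0 (has a 0) -> no => not a false positive
query jay: checks bit0=0, bit2=1 (has a 0) -> no => not a false positive
query rat: checks bit4=1 (all 1) -> maybe => FALSE POSITIVE
False positives (alphabetical): rat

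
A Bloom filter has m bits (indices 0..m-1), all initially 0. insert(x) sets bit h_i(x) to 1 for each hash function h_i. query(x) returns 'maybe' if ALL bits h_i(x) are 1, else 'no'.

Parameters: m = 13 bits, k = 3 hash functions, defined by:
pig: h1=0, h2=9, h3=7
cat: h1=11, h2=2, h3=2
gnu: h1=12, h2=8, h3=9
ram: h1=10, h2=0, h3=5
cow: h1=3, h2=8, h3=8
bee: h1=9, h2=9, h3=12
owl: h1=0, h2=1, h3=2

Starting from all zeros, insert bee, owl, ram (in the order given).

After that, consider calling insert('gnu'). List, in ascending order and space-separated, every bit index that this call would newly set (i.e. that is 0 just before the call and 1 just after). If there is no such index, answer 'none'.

Answer: 8

Derivation:
Start: bits=0000000000000
After insert 'bee': sets bits 9 12 -> bits=0000000001001
After insert 'owl': sets bits 0 1 2 -> bits=1110000001001
After insert 'ram': sets bits 0 5 10 -> bits=1110010001101
insert 'gnu' would touch bits 8 9 12; currently bit8=0, bit9=1, bit12=1
Bits that are 0 among those (would change 0->1): 8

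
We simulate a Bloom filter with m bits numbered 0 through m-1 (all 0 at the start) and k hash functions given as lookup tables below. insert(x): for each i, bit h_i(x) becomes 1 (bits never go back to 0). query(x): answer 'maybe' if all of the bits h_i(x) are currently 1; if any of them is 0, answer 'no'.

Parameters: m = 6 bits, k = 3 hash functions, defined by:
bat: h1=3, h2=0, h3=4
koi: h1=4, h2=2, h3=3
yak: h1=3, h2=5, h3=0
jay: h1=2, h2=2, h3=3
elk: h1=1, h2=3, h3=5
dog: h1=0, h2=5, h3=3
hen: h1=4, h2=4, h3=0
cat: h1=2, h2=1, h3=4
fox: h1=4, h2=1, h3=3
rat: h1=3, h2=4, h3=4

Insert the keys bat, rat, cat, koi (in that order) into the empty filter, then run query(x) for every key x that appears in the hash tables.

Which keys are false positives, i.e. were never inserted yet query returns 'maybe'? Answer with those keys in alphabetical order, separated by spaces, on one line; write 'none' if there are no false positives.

Answer: fox hen jay

Derivation:
Start: bits=000000
After insert 'bat': sets bits 0 3 4 -> bits=100110
After insert 'rat': sets bits 3 4 -> bits=100110
After insert 'cat': sets bits 1 2 4 -> bits=111110
After insert 'koi': sets bits 2 3 4 -> bits=111110
Not inserted: dog elk fox hen jay yak — query each against bits=111110:
query dog: checks bit0=1, bit3=1, bit5=0 (has a 0) -> no => not a false positive
query elk: checks bit1=1, bit3=1, bit5=0 (has a 0) -> no => not a false positive
query fox: checks bit1=1, bit3=1, bit4=1 (all 1) -> maybe => FALSE POSITIVE
query hen: checks bit0=1, bit4=1 (all 1) -> maybe => FALSE POSITIVE
query jay: checks bit2=1, bit3=1 (all 1) -> maybe => FALSE POSITIVE
query yak: checks bit0=1, bit3=1, bit5=0 (has a 0) -> no => not a false positive
False positives (alphabetical): fox hen jay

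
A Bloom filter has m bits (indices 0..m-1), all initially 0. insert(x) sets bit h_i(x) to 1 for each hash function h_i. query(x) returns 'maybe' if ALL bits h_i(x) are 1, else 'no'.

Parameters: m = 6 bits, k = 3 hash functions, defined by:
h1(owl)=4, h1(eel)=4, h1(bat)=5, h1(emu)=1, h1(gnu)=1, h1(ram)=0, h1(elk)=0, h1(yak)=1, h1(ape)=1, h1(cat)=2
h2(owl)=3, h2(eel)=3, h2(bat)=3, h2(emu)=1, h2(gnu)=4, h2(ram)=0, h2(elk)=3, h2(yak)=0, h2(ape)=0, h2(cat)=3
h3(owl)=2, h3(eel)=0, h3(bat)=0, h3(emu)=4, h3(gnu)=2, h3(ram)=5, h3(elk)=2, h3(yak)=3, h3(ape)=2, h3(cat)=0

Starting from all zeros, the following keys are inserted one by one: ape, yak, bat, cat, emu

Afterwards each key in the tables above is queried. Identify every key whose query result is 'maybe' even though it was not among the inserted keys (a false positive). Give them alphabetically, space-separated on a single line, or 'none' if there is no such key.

Answer: eel elk gnu owl ram

Derivation:
Start: bits=000000
After insert 'ape': sets bits 0 1 2 -> bits=111000
After insert 'yak': sets bits 0 1 3 -> bits=111100
After insert 'bat': sets bits 0 3 5 -> bits=111101
After insert 'cat': sets bits 0 2 3 -> bits=111101
After insert 'emu': sets bits 1 4 -> bits=111111
Not inserted: eel elk gnu owl ram — query each against bits=111111:
query eel: checks bit0=1, bit3=1, bit4=1 (all 1) -> maybe => FALSE POSITIVE
query elk: checks bit0=1, bit2=1, bit3=1 (all 1) -> maybe => FALSE POSITIVE
query gnu: checks bit1=1, bit2=1, bit4=1 (all 1) -> maybe => FALSE POSITIVE
query owl: checks bit2=1, bit3=1, bit4=1 (all 1) -> maybe => FALSE POSITIVE
query ram: checks bit0=1, bit5=1 (all 1) -> maybe => FALSE POSITIVE
False positives (alphabetical): eel elk gnu owl ram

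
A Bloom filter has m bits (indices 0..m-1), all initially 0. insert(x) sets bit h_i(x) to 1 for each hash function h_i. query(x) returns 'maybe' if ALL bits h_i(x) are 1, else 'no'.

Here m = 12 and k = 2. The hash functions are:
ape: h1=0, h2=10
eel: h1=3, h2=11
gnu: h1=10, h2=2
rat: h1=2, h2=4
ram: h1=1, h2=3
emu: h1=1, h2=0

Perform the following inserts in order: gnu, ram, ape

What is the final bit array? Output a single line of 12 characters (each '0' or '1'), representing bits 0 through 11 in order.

Start: bits=000000000000
After insert 'gnu': sets bits 2 10 -> bits=001000000010
After insert 'ram': sets bits 1 3 -> bits=011100000010
After insert 'ape': sets bits 0 10 -> bits=111100000010

Answer: 111100000010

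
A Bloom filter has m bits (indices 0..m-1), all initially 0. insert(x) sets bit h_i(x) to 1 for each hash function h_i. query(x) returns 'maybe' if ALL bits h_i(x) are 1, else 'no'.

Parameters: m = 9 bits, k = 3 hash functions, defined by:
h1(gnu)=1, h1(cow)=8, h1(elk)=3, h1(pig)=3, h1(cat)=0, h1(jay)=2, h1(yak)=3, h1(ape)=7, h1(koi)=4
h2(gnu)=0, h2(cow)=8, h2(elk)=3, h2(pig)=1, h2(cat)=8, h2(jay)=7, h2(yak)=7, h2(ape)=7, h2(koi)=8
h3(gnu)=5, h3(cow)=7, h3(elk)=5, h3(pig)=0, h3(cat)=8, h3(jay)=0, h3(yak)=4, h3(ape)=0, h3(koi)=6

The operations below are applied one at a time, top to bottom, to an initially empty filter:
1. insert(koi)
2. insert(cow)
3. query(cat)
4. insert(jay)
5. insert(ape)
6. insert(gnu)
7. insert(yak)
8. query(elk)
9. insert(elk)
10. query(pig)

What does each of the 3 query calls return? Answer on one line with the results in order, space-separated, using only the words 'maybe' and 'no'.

Answer: no maybe maybe

Derivation:
Start: bits=000000000
Op 1: insert koi -> sets bits 4 6 8 -> bits=000010101
Op 2: insert cow -> sets bits 7 8 -> bits=000010111
Op 3: query cat -> checks bit0=0, bit8=1 (has a 0) -> no
Op 4: insert jay -> sets bits 0 2 7 -> bits=101010111
Op 5: insert ape -> sets bits 0 7 -> bits=101010111
Op 6: insert gnu -> sets bits 0 1 5 -> bits=111011111
Op 7: insert yak -> sets bits 3 4 7 -> bits=111111111
Op 8: query elk -> checks bit3=1, bit5=1 (all 1) -> maybe
Op 9: insert elk -> sets bits 3 5 -> bits=111111111
Op 10: query pig -> checks bit0=1, bit1=1, bit3=1 (all 1) -> maybe
Query results in order: no maybe maybe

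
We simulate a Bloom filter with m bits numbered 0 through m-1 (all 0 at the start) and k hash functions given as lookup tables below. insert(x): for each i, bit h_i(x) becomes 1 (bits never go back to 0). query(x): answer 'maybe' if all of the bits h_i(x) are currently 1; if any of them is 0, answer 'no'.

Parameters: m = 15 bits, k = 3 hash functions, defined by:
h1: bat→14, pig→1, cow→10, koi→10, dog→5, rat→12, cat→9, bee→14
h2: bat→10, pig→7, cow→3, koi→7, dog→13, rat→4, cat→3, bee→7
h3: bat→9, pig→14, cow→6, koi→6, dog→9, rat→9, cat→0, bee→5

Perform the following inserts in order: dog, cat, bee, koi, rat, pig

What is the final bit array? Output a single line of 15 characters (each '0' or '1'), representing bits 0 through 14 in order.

Answer: 110111110110111

Derivation:
Start: bits=000000000000000
After insert 'dog': sets bits 5 9 13 -> bits=000001000100010
After insert 'cat': sets bits 0 3 9 -> bits=100101000100010
After insert 'bee': sets bits 5 7 14 -> bits=100101010100011
After insert 'koi': sets bits 6 7 10 -> bits=100101110110011
After insert 'rat': sets bits 4 9 12 -> bits=100111110110111
After insert 'pig': sets bits 1 7 14 -> bits=110111110110111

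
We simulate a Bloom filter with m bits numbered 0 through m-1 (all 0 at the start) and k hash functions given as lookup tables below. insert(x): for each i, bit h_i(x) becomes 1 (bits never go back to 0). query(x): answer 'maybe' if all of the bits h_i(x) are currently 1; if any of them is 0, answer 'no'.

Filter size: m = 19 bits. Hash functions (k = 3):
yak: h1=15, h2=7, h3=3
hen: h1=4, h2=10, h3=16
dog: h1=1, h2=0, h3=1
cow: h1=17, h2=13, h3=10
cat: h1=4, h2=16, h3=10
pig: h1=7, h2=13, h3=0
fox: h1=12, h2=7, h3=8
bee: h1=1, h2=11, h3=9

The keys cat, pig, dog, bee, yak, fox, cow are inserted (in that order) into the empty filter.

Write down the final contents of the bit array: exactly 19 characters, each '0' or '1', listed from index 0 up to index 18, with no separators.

Start: bits=0000000000000000000
After insert 'cat': sets bits 4 10 16 -> bits=0000100000100000100
After insert 'pig': sets bits 0 7 13 -> bits=1000100100100100100
After insert 'dog': sets bits 0 1 -> bits=1100100100100100100
After insert 'bee': sets bits 1 9 11 -> bits=1100100101110100100
After insert 'yak': sets bits 3 7 15 -> bits=1101100101110101100
After insert 'fox': sets bits 7 8 12 -> bits=1101100111111101100
After insert 'cow': sets bits 10 13 17 -> bits=1101100111111101110

Answer: 1101100111111101110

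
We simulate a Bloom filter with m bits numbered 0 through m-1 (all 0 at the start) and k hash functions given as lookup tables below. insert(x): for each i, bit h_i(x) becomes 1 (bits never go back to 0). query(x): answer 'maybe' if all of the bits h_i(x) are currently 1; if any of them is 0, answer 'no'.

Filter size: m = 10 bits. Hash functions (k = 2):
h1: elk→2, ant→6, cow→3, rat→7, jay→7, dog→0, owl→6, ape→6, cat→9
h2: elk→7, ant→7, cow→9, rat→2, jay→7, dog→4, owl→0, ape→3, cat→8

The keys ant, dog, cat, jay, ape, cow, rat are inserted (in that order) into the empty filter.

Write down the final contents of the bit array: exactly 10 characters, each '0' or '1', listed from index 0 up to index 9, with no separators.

Answer: 1011101111

Derivation:
Start: bits=0000000000
After insert 'ant': sets bits 6 7 -> bits=0000001100
After insert 'dog': sets bits 0 4 -> bits=1000101100
After insert 'cat': sets bits 8 9 -> bits=1000101111
After insert 'jay': sets bits 7 -> bits=1000101111
After insert 'ape': sets bits 3 6 -> bits=1001101111
After insert 'cow': sets bits 3 9 -> bits=1001101111
After insert 'rat': sets bits 2 7 -> bits=1011101111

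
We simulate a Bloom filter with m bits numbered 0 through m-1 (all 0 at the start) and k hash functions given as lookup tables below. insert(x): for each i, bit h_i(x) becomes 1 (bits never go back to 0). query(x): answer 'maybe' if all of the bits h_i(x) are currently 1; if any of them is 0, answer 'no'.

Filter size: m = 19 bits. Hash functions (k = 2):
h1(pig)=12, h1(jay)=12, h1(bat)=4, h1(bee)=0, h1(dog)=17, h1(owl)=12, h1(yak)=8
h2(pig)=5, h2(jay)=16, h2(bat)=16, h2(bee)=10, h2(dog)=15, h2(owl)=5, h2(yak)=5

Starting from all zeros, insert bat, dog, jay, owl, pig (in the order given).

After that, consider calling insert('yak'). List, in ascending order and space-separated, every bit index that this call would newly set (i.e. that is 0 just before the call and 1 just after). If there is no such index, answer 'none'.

Answer: 8

Derivation:
Start: bits=0000000000000000000
After insert 'bat': sets bits 4 16 -> bits=0000100000000000100
After insert 'dog': sets bits 15 17 -> bits=0000100000000001110
After insert 'jay': sets bits 12 16 -> bits=0000100000001001110
After insert 'owl': sets bits 5 12 -> bits=0000110000001001110
After insert 'pig': sets bits 5 12 -> bits=0000110000001001110
insert 'yak' would touch bits 5 8; currently bit5=1, bit8=0
Bits that are 0 among those (would change 0->1): 8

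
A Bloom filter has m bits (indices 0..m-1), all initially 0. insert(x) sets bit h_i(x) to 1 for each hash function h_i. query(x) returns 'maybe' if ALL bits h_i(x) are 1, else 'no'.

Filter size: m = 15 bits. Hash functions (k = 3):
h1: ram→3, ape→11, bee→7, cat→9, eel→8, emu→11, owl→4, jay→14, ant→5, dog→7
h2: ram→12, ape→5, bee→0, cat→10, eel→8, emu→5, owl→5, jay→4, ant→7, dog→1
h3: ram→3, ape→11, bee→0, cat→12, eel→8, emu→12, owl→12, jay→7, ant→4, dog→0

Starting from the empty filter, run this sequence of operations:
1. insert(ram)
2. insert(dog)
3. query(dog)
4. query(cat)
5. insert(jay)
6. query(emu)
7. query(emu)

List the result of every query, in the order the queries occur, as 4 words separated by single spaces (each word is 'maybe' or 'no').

Answer: maybe no no no

Derivation:
Start: bits=000000000000000
Op 1: insert ram -> sets bits 3 12 -> bits=000100000000100
Op 2: insert dog -> sets bits 0 1 7 -> bits=110100010000100
Op 3: query dog -> checks bit0=1, bit1=1, bit7=1 (all 1) -> maybe
Op 4: query cat -> checks bit9=0, bit10=0, bit12=1 (has a 0) -> no
Op 5: insert jay -> sets bits 4 7 14 -> bits=110110010000101
Op 6: query emu -> checks bit5=0, bit11=0, bit12=1 (has a 0) -> no
Op 7: query emu -> checks bit5=0, bit11=0, bit12=1 (has a 0) -> no
Query results in order: maybe no no no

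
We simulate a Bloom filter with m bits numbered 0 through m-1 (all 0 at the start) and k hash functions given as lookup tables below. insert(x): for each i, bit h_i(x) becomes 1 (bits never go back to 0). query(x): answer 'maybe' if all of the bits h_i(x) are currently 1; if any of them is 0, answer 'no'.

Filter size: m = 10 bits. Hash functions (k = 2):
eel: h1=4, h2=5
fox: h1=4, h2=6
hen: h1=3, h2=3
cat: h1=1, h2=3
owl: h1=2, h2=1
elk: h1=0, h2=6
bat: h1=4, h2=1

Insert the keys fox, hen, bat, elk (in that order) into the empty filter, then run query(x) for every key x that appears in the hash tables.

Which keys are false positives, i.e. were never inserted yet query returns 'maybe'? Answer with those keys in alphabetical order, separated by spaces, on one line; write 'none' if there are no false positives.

Answer: cat

Derivation:
Start: bits=0000000000
After insert 'fox': sets bits 4 6 -> bits=0000101000
After insert 'hen': sets bits 3 -> bits=0001101000
After insert 'bat': sets bits 1 4 -> bits=0101101000
After insert 'elk': sets bits 0 6 -> bits=1101101000
Not inserted: cat eel owl — query each against bits=1101101000:
query cat: checks bit1=1, bit3=1 (all 1) -> maybe => FALSE POSITIVE
query eel: checks bit4=1, bit5=0 (has a 0) -> no => not a false positive
query owl: checks bit1=1, bit2=0 (has a 0) -> no => not a false positive
False positives (alphabetical): cat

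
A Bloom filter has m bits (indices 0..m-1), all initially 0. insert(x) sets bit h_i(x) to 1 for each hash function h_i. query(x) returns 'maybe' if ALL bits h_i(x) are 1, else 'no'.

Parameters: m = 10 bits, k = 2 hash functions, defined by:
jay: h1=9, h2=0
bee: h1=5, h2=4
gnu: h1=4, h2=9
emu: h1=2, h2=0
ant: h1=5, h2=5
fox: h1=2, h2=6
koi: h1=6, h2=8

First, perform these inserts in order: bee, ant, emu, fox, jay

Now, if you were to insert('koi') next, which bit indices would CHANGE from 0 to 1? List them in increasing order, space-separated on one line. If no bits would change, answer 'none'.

Start: bits=0000000000
After insert 'bee': sets bits 4 5 -> bits=0000110000
After insert 'ant': sets bits 5 -> bits=0000110000
After insert 'emu': sets bits 0 2 -> bits=1010110000
After insert 'fox': sets bits 2 6 -> bits=1010111000
After insert 'jay': sets bits 0 9 -> bits=1010111001
insert 'koi' would touch bits 6 8; currently bit6=1, bit8=0
Bits that are 0 among those (would change 0->1): 8

Answer: 8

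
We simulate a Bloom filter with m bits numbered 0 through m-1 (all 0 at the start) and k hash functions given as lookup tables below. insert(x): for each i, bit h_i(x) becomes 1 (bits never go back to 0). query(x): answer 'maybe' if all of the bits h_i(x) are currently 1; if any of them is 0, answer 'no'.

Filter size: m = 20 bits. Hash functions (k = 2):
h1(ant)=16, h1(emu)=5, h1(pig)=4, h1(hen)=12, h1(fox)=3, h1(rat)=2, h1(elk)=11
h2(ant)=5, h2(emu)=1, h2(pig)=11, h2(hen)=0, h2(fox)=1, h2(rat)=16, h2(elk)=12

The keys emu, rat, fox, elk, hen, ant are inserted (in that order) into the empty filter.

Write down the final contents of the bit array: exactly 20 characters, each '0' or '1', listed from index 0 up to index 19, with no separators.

Start: bits=00000000000000000000
After insert 'emu': sets bits 1 5 -> bits=01000100000000000000
After insert 'rat': sets bits 2 16 -> bits=01100100000000001000
After insert 'fox': sets bits 1 3 -> bits=01110100000000001000
After insert 'elk': sets bits 11 12 -> bits=01110100000110001000
After insert 'hen': sets bits 0 12 -> bits=11110100000110001000
After insert 'ant': sets bits 5 16 -> bits=11110100000110001000

Answer: 11110100000110001000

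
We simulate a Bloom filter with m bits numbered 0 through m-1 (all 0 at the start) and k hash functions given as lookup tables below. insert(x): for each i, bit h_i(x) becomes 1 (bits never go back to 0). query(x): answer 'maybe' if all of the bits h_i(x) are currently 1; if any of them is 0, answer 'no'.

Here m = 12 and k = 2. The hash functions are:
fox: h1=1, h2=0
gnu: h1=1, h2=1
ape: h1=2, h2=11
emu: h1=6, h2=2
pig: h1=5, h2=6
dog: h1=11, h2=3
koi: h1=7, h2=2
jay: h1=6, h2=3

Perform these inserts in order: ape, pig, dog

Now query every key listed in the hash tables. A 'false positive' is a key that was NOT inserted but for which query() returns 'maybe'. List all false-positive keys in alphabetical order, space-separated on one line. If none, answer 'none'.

Start: bits=000000000000
After insert 'ape': sets bits 2 11 -> bits=001000000001
After insert 'pig': sets bits 5 6 -> bits=001001100001
After insert 'dog': sets bits 3 11 -> bits=001101100001
Not inserted: emu fox gnu jay koi — query each against bits=001101100001:
query emu: checks bit2=1, bit6=1 (all 1) -> maybe => FALSE POSITIVE
query fox: checks bit0=0, bit1=0 (has a 0) -> no => not a false positive
query gnu: checks bit1=0 (has a 0) -> no => not a false positive
query jay: checks bit3=1, bit6=1 (all 1) -> maybe => FALSE POSITIVE
query koi: checks bit2=1, bit7=0 (has a 0) -> no => not a false positive
False positives (alphabetical): emu jay

Answer: emu jay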